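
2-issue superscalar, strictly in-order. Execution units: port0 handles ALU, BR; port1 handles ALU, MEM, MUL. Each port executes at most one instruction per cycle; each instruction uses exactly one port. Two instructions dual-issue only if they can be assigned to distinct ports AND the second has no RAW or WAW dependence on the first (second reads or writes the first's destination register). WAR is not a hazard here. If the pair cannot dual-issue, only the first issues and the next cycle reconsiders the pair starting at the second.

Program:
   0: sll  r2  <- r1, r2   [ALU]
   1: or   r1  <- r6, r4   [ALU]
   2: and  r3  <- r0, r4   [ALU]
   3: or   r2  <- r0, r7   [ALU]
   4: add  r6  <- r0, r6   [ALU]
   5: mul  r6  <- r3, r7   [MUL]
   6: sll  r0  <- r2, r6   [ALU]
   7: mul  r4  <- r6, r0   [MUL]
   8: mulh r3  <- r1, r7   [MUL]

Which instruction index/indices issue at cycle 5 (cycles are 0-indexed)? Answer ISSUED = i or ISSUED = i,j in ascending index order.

ISSUED = 7

c0: i0&i1 sll.ALU;or.ALU  pair
c1: i2&i3 and.ALU;or.ALU  pair
c2: i4 add.ALU  WAW r6
c3: i5 mul.MUL  RAW r6
c4: i6 sll.ALU  RAW r0
c5: i7 mul.MUL  no-port MUL/MUL
c6: i8 mulh.MUL  tail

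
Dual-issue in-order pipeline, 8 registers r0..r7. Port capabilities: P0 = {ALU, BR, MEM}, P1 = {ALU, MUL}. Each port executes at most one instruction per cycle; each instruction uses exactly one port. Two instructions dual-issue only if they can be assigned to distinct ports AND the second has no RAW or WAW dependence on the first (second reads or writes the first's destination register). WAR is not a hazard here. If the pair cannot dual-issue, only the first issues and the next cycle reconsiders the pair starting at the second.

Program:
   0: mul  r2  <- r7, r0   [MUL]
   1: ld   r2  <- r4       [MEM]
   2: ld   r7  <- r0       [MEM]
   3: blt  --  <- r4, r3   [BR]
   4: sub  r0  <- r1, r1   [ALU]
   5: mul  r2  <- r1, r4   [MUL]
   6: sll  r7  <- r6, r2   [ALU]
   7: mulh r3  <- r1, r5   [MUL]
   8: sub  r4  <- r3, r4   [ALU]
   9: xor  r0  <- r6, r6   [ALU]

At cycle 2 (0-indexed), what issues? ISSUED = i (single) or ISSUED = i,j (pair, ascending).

  cy0 -> i0 (mul.MUL) WAW r2
  cy1 -> i1 (ld.MEM) no-port MEM/MEM
  cy2 -> i2 (ld.MEM) no-port MEM/BR
  cy3 -> i3/i4 (blt.BR sub.ALU) dual
  cy4 -> i5 (mul.MUL) RAW r2
  cy5 -> i6/i7 (sll.ALU mulh.MUL) dual
  cy6 -> i8/i9 (sub.ALU xor.ALU) dual

ISSUED = 2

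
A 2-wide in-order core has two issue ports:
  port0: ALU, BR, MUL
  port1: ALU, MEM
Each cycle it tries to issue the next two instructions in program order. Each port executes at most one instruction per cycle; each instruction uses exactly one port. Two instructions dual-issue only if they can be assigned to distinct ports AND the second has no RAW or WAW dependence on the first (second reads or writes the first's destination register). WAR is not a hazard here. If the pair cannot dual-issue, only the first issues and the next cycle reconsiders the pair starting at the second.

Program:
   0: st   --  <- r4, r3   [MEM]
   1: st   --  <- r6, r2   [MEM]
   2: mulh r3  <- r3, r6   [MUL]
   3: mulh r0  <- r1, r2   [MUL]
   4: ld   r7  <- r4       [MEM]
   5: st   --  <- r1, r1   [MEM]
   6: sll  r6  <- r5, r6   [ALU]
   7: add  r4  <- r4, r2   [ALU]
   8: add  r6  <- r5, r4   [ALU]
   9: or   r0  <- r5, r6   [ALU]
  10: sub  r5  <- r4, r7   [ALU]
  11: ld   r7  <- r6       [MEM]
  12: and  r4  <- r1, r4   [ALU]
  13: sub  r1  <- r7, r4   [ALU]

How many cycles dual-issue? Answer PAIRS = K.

PAIRS = 5

#0 head=0: st.MEM i0 no-port MEM/MEM
#1 head=1: st.MEM/mulh.MUL i1/i2 2-wide
#2 head=3: mulh.MUL/ld.MEM i3/i4 2-wide
#3 head=5: st.MEM/sll.ALU i5/i6 2-wide
#4 head=7: add.ALU i7 RAW r4
#5 head=8: add.ALU i8 RAW r6
#6 head=9: or.ALU/sub.ALU i9/i10 2-wide
#7 head=11: ld.MEM/and.ALU i11/i12 2-wide
#8 head=13: sub.ALU i13 tail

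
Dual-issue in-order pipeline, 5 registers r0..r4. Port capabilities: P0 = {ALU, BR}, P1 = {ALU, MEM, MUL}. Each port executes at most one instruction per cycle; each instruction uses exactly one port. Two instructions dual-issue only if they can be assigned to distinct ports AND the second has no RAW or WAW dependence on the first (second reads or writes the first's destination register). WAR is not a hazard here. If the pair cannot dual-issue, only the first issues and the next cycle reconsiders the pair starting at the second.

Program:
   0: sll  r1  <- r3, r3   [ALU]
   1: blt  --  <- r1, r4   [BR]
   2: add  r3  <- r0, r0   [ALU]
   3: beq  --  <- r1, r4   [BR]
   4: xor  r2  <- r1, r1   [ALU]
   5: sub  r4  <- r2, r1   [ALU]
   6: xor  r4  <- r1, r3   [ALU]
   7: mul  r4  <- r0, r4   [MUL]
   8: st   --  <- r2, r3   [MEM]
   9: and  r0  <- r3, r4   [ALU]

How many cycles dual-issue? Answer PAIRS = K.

PAIRS = 3

#0 head=0: sll.ALU i0 RAW r1
#1 head=1: blt.BR+add.ALU i1,i2 dual
#2 head=3: beq.BR+xor.ALU i3,i4 dual
#3 head=5: sub.ALU i5 WAW r4
#4 head=6: xor.ALU i6 RAW+WAW r4
#5 head=7: mul.MUL i7 no-port MUL/MEM
#6 head=8: st.MEM+and.ALU i8,i9 dual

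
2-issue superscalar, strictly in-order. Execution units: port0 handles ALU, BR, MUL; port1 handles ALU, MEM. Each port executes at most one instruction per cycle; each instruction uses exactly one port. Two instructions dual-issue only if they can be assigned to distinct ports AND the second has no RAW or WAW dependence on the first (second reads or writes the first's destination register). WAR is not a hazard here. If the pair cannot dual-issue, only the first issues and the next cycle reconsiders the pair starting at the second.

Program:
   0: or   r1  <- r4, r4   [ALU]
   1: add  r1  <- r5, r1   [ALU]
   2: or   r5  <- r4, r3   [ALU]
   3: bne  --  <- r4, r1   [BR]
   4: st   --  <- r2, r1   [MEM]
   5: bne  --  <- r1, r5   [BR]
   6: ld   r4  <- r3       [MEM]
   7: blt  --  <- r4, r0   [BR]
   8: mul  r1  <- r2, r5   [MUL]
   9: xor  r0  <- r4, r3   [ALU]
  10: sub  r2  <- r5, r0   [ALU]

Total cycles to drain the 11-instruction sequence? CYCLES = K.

c0: i0 or.ALU  RAW+WAW r1
c1: i1,i2 add.ALU or.ALU  2-wide
c2: i3,i4 bne.BR st.MEM  2-wide
c3: i5,i6 bne.BR ld.MEM  2-wide
c4: i7 blt.BR  no-port BR/MUL
c5: i8,i9 mul.MUL xor.ALU  2-wide
c6: i10 sub.ALU  tail

CYCLES = 7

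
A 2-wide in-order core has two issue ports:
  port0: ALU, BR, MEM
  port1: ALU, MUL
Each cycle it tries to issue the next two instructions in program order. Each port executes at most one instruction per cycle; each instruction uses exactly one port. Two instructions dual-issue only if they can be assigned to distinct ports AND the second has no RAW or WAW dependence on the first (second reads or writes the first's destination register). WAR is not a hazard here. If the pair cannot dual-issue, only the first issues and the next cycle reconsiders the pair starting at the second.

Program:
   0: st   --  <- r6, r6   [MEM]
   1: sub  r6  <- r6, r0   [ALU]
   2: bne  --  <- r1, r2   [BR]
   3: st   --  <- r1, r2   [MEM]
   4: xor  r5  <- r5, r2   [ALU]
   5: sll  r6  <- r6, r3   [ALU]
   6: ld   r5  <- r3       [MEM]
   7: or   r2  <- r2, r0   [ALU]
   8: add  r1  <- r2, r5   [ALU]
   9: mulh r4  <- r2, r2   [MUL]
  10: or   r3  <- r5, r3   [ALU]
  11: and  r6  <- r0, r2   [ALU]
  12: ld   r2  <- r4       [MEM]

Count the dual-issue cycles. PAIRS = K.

0. st+sub @i0+i1  | 2-wide
1. bne @i2  | no-port BR/MEM
2. st+xor @i3+i4  | 2-wide
3. sll+ld @i5+i6  | 2-wide
4. or @i7  | RAW r2
5. add+mulh @i8+i9  | 2-wide
6. or+and @i10+i11  | 2-wide
7. ld @i12  | tail

PAIRS = 5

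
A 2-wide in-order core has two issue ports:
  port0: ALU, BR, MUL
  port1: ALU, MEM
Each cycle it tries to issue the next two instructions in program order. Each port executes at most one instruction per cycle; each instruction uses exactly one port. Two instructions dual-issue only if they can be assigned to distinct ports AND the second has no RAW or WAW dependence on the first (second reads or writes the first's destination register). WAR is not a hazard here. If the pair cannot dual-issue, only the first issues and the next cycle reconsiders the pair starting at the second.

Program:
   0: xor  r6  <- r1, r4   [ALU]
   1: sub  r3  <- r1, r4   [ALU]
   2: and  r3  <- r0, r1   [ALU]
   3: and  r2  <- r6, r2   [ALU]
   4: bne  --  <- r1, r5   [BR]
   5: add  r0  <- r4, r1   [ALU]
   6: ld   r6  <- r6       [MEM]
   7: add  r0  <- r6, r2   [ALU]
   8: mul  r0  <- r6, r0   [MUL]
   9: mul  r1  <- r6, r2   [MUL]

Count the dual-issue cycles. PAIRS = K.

PAIRS = 3

0. xor/sub @i0,i1  | 2-wide
1. and/and @i2,i3  | 2-wide
2. bne/add @i4,i5  | 2-wide
3. ld @i6  | RAW r6
4. add @i7  | RAW+WAW r0
5. mul @i8  | no-port MUL/MUL
6. mul @i9  | tail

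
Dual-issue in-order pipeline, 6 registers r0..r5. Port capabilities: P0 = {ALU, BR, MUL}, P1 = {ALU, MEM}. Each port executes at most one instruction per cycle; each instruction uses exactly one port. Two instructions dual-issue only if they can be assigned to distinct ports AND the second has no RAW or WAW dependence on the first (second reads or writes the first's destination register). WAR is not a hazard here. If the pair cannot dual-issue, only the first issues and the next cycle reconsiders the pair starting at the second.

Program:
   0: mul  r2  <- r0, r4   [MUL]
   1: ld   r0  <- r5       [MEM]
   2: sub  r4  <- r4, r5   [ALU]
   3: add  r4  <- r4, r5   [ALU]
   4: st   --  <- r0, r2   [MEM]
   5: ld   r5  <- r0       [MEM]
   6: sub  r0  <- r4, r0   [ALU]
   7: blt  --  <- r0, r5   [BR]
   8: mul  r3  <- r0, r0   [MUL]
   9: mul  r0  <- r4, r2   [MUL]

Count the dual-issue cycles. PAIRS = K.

c0: i0&i1 mul.MUL ld.MEM  pair
c1: i2 sub.ALU  RAW+WAW r4
c2: i3&i4 add.ALU st.MEM  pair
c3: i5&i6 ld.MEM sub.ALU  pair
c4: i7 blt.BR  no-port BR/MUL
c5: i8 mul.MUL  no-port MUL/MUL
c6: i9 mul.MUL  tail

PAIRS = 3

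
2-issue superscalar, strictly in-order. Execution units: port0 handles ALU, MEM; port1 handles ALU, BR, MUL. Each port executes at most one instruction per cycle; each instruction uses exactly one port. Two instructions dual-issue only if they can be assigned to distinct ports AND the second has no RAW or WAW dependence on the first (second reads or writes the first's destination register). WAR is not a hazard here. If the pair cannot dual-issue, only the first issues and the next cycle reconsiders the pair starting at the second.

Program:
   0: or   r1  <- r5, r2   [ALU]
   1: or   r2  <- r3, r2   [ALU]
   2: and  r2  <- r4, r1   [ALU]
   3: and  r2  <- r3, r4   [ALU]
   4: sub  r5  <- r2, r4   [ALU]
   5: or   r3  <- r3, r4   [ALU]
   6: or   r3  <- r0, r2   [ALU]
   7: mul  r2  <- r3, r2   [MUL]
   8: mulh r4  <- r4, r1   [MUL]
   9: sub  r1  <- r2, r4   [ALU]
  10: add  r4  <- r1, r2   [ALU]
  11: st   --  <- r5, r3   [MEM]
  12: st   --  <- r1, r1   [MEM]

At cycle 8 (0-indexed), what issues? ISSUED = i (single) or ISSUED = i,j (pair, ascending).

ISSUED = 10,11

[0] i0&i1  or/or  -- dual
[1] i2  and  -- WAW r2
[2] i3  and  -- RAW r2
[3] i4&i5  sub/or  -- dual
[4] i6  or  -- RAW r3
[5] i7  mul  -- no-port MUL/MUL
[6] i8  mulh  -- RAW r4
[7] i9  sub  -- RAW r1
[8] i10&i11  add/st  -- dual
[9] i12  st  -- tail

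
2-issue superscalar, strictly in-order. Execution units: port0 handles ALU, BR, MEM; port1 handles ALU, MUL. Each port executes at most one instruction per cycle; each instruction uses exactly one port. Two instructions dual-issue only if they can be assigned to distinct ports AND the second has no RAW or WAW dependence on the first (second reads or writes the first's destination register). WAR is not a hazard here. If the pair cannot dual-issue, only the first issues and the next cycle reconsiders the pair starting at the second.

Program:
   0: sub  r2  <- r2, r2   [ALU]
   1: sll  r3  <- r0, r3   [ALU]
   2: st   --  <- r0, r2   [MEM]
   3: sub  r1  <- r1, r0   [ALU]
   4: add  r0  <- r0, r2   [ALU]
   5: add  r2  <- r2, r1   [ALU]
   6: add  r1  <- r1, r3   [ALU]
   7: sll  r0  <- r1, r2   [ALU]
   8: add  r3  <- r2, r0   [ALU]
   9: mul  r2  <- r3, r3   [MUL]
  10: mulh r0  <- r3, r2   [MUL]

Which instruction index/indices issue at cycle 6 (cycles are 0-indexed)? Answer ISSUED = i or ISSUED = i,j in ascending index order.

0. sub+sll @i0+i1  | pair
1. st+sub @i2+i3  | pair
2. add+add @i4+i5  | pair
3. add @i6  | RAW r1
4. sll @i7  | RAW r0
5. add @i8  | RAW r3
6. mul @i9  | no-port MUL/MUL
7. mulh @i10  | tail

ISSUED = 9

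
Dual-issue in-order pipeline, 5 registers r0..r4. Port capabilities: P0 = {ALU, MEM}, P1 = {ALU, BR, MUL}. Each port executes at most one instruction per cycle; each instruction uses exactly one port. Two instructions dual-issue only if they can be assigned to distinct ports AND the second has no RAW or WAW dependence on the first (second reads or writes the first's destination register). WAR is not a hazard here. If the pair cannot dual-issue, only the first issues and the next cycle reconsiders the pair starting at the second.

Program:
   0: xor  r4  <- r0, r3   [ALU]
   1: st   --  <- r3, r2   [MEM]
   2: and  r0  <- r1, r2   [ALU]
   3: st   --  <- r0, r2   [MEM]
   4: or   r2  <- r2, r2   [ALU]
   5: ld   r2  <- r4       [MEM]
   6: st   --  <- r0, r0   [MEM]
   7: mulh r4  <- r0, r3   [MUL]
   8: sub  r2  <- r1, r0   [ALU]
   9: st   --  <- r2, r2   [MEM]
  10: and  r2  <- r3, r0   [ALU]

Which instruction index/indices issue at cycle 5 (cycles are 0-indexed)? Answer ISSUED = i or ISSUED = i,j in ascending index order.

  cy0 -> i0/i1 (xor.ALU;st.MEM) 2-wide
  cy1 -> i2 (and.ALU) RAW r0
  cy2 -> i3/i4 (st.MEM;or.ALU) 2-wide
  cy3 -> i5 (ld.MEM) no-port MEM/MEM
  cy4 -> i6/i7 (st.MEM;mulh.MUL) 2-wide
  cy5 -> i8 (sub.ALU) RAW r2
  cy6 -> i9/i10 (st.MEM;and.ALU) 2-wide

ISSUED = 8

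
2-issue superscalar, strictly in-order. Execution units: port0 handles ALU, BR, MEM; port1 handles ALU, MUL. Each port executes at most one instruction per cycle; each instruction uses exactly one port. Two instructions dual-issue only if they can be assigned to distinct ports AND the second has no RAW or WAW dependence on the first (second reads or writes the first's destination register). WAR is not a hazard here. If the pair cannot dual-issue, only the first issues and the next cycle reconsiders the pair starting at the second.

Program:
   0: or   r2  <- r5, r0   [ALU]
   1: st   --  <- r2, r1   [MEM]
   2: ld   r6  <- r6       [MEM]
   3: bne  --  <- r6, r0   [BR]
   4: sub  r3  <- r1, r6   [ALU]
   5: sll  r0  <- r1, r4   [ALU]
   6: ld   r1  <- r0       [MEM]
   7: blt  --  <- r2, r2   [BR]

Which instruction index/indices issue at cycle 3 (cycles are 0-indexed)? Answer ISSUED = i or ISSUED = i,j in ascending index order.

#0 head=0: or i0 RAW r2
#1 head=1: st i1 no-port MEM/MEM
#2 head=2: ld i2 no-port MEM/BR
#3 head=3: bne;sub i3,i4 dual
#4 head=5: sll i5 RAW r0
#5 head=6: ld i6 no-port MEM/BR
#6 head=7: blt i7 tail

ISSUED = 3,4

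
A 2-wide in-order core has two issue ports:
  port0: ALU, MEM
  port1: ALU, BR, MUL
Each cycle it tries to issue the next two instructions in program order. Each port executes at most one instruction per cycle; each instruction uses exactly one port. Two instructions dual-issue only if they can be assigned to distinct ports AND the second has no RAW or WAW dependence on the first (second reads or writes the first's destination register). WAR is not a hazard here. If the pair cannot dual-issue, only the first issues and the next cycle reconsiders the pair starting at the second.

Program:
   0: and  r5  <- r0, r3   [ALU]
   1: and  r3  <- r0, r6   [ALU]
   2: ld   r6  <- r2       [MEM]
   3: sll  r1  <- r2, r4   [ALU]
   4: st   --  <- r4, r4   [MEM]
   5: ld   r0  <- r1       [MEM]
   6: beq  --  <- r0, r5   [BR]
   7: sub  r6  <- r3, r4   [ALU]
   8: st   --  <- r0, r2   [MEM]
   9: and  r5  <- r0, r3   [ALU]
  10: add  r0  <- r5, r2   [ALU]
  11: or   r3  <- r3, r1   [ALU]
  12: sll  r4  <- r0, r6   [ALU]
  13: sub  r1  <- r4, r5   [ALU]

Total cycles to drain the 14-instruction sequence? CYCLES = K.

#0 head=0: and.ALU/and.ALU i0,i1 pair
#1 head=2: ld.MEM/sll.ALU i2,i3 pair
#2 head=4: st.MEM i4 no-port MEM/MEM
#3 head=5: ld.MEM i5 RAW r0
#4 head=6: beq.BR/sub.ALU i6,i7 pair
#5 head=8: st.MEM/and.ALU i8,i9 pair
#6 head=10: add.ALU/or.ALU i10,i11 pair
#7 head=12: sll.ALU i12 RAW r4
#8 head=13: sub.ALU i13 tail

CYCLES = 9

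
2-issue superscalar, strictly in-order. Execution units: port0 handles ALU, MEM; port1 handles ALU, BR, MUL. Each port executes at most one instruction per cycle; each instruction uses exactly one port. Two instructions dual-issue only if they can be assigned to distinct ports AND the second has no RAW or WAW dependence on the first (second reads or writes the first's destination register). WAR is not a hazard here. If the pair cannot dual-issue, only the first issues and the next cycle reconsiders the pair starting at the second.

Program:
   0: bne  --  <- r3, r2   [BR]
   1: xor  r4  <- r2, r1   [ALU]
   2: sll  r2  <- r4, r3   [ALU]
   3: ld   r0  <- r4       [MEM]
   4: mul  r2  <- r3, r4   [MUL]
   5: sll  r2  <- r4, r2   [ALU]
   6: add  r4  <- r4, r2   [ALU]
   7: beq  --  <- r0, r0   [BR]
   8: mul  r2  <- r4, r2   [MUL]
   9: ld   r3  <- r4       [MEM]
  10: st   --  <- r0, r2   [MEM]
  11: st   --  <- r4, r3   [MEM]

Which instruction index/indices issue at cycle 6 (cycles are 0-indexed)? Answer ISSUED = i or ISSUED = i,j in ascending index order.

t=0 i0+i1:bne/xor ; 2-wide
t=1 i2+i3:sll/ld ; 2-wide
t=2 i4:mul ; RAW+WAW r2
t=3 i5:sll ; RAW r2
t=4 i6+i7:add/beq ; 2-wide
t=5 i8+i9:mul/ld ; 2-wide
t=6 i10:st ; no-port MEM/MEM
t=7 i11:st ; tail

ISSUED = 10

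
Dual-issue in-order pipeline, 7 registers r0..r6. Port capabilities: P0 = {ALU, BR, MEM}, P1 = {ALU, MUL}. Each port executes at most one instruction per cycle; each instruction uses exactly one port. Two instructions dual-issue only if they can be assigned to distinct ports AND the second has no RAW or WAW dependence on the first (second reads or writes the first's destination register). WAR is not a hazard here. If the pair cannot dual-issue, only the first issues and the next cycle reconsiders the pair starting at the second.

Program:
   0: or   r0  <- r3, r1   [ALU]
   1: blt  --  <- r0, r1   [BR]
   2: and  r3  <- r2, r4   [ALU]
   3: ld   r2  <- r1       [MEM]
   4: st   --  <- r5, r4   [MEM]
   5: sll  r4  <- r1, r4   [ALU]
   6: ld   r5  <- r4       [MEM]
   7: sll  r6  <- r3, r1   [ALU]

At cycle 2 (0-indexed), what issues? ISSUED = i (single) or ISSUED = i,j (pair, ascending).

#0 head=0: or.ALU i0 RAW r0
#1 head=1: blt.BR/and.ALU i1&i2 dual
#2 head=3: ld.MEM i3 no-port MEM/MEM
#3 head=4: st.MEM/sll.ALU i4&i5 dual
#4 head=6: ld.MEM/sll.ALU i6&i7 dual

ISSUED = 3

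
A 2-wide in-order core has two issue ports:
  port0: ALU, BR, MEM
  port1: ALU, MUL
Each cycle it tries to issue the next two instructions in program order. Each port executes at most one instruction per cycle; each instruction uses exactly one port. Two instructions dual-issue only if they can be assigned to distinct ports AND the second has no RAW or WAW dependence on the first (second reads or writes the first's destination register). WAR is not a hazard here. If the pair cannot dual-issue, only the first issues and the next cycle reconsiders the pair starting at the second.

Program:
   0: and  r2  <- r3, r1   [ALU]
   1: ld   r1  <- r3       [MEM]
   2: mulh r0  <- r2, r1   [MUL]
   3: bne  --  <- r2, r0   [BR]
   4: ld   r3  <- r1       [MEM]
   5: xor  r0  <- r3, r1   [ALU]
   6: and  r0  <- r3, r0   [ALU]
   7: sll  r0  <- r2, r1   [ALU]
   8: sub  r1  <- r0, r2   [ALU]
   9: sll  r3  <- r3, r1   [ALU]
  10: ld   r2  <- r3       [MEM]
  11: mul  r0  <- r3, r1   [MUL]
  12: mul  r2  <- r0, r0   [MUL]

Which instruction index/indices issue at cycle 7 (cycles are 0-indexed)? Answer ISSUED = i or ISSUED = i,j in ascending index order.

0. and/ld @i0,i1  | 2-wide
1. mulh @i2  | RAW r0
2. bne @i3  | no-port BR/MEM
3. ld @i4  | RAW r3
4. xor @i5  | RAW+WAW r0
5. and @i6  | WAW r0
6. sll @i7  | RAW r0
7. sub @i8  | RAW r1
8. sll @i9  | RAW r3
9. ld/mul @i10,i11  | 2-wide
10. mul @i12  | tail

ISSUED = 8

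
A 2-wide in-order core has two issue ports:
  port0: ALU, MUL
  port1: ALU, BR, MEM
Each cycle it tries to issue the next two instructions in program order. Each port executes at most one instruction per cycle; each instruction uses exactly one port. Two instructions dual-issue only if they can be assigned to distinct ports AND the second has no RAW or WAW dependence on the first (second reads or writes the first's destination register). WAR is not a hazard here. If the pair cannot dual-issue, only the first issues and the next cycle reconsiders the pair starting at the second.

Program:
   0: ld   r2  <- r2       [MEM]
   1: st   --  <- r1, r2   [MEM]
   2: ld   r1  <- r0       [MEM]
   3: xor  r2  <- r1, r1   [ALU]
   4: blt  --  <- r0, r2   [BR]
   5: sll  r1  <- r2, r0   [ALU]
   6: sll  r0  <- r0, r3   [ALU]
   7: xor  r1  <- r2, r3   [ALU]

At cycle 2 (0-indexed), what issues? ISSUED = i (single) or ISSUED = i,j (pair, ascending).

[0] i0  ld  -- no-port MEM/MEM
[1] i1  st  -- no-port MEM/MEM
[2] i2  ld  -- RAW r1
[3] i3  xor  -- RAW r2
[4] i4,i5  blt;sll  -- dual
[5] i6,i7  sll;xor  -- dual

ISSUED = 2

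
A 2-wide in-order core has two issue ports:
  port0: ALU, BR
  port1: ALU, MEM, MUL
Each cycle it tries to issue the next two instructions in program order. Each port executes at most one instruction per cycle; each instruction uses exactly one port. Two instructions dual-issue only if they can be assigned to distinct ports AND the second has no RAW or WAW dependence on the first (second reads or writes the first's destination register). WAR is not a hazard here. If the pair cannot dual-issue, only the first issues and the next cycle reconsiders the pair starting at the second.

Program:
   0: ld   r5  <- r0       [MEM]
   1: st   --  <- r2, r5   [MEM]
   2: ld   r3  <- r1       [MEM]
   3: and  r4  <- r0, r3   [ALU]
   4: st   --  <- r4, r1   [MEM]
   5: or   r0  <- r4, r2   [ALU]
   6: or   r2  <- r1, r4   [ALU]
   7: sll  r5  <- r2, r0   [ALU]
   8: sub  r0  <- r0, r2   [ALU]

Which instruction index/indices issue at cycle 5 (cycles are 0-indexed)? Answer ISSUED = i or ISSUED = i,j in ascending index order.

t=0 i0:ld ; no-port MEM/MEM
t=1 i1:st ; no-port MEM/MEM
t=2 i2:ld ; RAW r3
t=3 i3:and ; RAW r4
t=4 i4+i5:st/or ; dual
t=5 i6:or ; RAW r2
t=6 i7+i8:sll/sub ; dual

ISSUED = 6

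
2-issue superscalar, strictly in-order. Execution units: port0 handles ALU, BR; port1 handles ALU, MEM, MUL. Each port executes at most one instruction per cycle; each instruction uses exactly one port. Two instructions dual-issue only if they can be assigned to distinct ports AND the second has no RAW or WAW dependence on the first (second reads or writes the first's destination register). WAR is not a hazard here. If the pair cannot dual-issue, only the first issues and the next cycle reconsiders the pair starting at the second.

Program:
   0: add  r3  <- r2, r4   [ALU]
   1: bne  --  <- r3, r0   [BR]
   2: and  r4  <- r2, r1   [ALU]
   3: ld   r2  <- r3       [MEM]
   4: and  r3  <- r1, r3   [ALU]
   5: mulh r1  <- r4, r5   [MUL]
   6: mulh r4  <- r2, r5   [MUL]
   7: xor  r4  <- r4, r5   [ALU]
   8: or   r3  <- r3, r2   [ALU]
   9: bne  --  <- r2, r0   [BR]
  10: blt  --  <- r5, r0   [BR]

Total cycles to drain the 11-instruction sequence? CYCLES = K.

  cy0 -> i0 (add.ALU) RAW r3
  cy1 -> i1,i2 (bne.BR+and.ALU) pair
  cy2 -> i3,i4 (ld.MEM+and.ALU) pair
  cy3 -> i5 (mulh.MUL) no-port MUL/MUL
  cy4 -> i6 (mulh.MUL) RAW+WAW r4
  cy5 -> i7,i8 (xor.ALU+or.ALU) pair
  cy6 -> i9 (bne.BR) no-port BR/BR
  cy7 -> i10 (blt.BR) tail

CYCLES = 8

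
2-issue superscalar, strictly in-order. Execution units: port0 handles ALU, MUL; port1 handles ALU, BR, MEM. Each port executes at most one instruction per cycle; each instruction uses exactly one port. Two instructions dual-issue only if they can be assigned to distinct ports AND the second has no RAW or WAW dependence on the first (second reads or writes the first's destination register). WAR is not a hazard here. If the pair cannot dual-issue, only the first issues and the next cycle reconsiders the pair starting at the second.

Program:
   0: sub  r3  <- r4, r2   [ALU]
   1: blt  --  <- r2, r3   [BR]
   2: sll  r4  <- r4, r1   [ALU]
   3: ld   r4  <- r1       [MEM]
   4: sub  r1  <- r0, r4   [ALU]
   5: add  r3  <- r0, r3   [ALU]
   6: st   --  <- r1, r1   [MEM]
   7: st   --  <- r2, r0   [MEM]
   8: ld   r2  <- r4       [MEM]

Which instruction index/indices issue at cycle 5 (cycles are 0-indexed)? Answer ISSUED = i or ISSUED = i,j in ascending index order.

ISSUED = 7

c0: i0 sub  RAW r3
c1: i1&i2 blt/sll  dual
c2: i3 ld  RAW r4
c3: i4&i5 sub/add  dual
c4: i6 st  no-port MEM/MEM
c5: i7 st  no-port MEM/MEM
c6: i8 ld  tail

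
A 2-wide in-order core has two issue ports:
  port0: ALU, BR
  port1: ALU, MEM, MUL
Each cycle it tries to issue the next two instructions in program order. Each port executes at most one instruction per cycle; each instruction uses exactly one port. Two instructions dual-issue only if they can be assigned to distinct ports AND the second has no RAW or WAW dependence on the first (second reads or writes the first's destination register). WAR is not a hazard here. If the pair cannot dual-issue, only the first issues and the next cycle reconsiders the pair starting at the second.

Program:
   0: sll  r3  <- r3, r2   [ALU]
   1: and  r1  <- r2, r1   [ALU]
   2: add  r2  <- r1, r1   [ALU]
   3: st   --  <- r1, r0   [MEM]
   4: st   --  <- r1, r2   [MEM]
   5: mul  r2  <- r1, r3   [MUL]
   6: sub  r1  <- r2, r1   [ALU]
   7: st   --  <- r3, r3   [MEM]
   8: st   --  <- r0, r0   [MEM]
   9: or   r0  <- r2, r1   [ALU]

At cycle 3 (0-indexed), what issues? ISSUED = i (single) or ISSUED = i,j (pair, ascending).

t=0 i0/i1:sll/and ; pair
t=1 i2/i3:add/st ; pair
t=2 i4:st ; no-port MEM/MUL
t=3 i5:mul ; RAW r2
t=4 i6/i7:sub/st ; pair
t=5 i8/i9:st/or ; pair

ISSUED = 5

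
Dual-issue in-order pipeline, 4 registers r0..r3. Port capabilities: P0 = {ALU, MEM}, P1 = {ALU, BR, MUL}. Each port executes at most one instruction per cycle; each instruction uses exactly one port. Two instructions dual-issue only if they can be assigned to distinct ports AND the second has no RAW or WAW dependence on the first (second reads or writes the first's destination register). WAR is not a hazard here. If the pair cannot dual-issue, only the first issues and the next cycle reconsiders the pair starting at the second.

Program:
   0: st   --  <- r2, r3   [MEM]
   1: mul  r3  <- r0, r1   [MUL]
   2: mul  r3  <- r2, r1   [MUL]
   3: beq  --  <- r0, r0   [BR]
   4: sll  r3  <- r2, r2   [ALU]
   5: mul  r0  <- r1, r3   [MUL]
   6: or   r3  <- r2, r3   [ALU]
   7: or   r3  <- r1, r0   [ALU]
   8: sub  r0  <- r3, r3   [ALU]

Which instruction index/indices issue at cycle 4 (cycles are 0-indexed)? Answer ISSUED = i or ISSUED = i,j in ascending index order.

#0 head=0: st mul i0+i1 pair
#1 head=2: mul i2 no-port MUL/BR
#2 head=3: beq sll i3+i4 pair
#3 head=5: mul or i5+i6 pair
#4 head=7: or i7 RAW r3
#5 head=8: sub i8 tail

ISSUED = 7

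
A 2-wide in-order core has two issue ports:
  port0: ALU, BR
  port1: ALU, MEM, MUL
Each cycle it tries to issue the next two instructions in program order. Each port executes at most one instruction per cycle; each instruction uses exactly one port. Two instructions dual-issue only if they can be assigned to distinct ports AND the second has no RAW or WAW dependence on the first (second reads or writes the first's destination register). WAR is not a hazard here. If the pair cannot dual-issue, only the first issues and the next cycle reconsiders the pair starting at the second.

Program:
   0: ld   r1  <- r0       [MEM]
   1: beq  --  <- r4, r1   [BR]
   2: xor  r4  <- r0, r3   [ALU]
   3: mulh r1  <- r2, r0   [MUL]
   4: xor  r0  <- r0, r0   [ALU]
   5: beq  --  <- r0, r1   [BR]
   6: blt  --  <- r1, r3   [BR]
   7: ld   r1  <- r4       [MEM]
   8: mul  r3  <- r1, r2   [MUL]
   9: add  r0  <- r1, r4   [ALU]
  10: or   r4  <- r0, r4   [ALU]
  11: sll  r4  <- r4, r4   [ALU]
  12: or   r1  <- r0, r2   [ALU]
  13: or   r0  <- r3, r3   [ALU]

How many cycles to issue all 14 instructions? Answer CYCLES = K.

  cy0 -> i0 (ld) RAW r1
  cy1 -> i1&i2 (beq;xor) pair
  cy2 -> i3&i4 (mulh;xor) pair
  cy3 -> i5 (beq) no-port BR/BR
  cy4 -> i6&i7 (blt;ld) pair
  cy5 -> i8&i9 (mul;add) pair
  cy6 -> i10 (or) RAW+WAW r4
  cy7 -> i11&i12 (sll;or) pair
  cy8 -> i13 (or) tail

CYCLES = 9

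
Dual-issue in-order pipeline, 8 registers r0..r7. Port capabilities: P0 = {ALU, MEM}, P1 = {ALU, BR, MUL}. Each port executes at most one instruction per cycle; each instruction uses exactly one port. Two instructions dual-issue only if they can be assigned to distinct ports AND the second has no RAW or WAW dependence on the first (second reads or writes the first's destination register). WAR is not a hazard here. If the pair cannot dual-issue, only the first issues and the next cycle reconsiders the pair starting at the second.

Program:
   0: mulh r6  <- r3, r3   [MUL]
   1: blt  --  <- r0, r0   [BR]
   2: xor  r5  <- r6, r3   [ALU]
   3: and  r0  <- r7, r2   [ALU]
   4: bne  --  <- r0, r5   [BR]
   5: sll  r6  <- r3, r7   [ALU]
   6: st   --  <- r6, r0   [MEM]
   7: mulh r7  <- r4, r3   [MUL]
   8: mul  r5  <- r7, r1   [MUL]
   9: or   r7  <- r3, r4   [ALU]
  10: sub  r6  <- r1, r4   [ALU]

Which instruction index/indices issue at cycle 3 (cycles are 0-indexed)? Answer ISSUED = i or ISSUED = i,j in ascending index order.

0. mulh @i0  | no-port MUL/BR
1. blt+xor @i1/i2  | 2-wide
2. and @i3  | RAW r0
3. bne+sll @i4/i5  | 2-wide
4. st+mulh @i6/i7  | 2-wide
5. mul+or @i8/i9  | 2-wide
6. sub @i10  | tail

ISSUED = 4,5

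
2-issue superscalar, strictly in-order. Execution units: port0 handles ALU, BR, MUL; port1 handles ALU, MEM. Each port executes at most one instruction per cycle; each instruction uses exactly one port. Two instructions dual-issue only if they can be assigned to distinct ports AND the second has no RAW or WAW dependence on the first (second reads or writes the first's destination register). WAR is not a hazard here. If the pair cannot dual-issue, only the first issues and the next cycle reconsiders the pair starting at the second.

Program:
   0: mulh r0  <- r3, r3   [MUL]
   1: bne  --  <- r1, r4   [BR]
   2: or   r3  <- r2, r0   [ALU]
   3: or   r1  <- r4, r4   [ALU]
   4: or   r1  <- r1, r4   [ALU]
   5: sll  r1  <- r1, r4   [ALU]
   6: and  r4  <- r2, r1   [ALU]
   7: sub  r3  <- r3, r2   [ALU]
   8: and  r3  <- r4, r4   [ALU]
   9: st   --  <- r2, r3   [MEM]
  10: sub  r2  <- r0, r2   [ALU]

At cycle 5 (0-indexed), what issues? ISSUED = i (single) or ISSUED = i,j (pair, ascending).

ISSUED = 6,7

  cy0 -> i0 (mulh) no-port MUL/BR
  cy1 -> i1&i2 (bne or) pair
  cy2 -> i3 (or) RAW+WAW r1
  cy3 -> i4 (or) RAW+WAW r1
  cy4 -> i5 (sll) RAW r1
  cy5 -> i6&i7 (and sub) pair
  cy6 -> i8 (and) RAW r3
  cy7 -> i9&i10 (st sub) pair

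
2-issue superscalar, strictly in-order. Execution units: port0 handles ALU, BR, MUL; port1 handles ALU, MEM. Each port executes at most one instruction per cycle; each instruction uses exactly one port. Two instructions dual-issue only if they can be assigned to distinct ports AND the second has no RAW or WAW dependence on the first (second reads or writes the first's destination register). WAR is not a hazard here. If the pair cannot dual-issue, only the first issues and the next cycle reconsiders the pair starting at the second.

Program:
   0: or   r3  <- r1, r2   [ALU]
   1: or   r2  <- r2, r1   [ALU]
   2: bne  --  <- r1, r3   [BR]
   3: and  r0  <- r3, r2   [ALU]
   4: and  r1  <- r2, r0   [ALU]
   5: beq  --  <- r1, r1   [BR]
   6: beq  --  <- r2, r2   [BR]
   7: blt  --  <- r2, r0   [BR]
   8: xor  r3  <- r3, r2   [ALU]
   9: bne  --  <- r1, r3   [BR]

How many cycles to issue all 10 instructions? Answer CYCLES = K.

[0] i0+i1  or/or  -- pair
[1] i2+i3  bne/and  -- pair
[2] i4  and  -- RAW r1
[3] i5  beq  -- no-port BR/BR
[4] i6  beq  -- no-port BR/BR
[5] i7+i8  blt/xor  -- pair
[6] i9  bne  -- tail

CYCLES = 7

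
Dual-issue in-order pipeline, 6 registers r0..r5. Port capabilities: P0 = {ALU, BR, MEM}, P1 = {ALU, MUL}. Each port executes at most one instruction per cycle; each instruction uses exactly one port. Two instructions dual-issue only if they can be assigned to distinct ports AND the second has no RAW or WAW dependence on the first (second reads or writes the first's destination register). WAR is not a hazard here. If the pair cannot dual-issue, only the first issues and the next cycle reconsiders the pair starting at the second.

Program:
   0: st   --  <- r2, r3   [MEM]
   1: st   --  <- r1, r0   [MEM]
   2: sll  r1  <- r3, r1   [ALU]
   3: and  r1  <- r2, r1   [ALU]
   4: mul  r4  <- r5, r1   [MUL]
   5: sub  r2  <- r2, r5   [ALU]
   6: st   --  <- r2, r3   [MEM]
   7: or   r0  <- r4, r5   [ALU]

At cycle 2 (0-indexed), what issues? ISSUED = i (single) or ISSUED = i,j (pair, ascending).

0. st.MEM @i0  | no-port MEM/MEM
1. st.MEM sll.ALU @i1&i2  | pair
2. and.ALU @i3  | RAW r1
3. mul.MUL sub.ALU @i4&i5  | pair
4. st.MEM or.ALU @i6&i7  | pair

ISSUED = 3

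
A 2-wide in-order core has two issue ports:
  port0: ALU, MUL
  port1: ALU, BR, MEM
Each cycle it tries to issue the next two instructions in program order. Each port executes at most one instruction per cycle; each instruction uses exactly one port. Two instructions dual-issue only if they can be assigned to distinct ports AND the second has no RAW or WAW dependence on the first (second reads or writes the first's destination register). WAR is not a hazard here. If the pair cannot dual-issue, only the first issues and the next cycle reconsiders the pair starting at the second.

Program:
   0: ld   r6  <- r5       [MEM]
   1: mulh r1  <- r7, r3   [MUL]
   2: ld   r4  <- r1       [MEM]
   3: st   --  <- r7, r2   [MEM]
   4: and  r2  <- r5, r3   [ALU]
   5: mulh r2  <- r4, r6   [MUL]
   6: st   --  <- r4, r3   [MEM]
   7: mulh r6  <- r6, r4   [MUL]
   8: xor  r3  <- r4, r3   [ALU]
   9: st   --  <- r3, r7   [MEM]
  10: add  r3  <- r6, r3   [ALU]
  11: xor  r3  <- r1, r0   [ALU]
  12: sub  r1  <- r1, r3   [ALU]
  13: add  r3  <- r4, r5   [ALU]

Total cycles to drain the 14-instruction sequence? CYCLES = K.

CYCLES = 8

#0 head=0: ld;mulh i0,i1 dual
#1 head=2: ld i2 no-port MEM/MEM
#2 head=3: st;and i3,i4 dual
#3 head=5: mulh;st i5,i6 dual
#4 head=7: mulh;xor i7,i8 dual
#5 head=9: st;add i9,i10 dual
#6 head=11: xor i11 RAW r3
#7 head=12: sub;add i12,i13 dual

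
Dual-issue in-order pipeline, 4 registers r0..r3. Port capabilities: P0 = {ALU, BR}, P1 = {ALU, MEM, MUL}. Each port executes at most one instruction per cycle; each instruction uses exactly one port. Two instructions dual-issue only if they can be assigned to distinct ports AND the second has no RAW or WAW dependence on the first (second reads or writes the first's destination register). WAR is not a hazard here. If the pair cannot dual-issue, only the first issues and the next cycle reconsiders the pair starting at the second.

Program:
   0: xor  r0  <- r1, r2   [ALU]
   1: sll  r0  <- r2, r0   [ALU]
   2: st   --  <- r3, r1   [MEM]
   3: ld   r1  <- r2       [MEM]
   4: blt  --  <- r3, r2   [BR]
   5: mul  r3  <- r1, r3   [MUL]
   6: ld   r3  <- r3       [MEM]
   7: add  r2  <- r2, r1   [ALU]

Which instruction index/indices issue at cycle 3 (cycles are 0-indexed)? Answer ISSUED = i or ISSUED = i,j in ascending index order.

ISSUED = 5

t=0 i0:xor.ALU ; RAW+WAW r0
t=1 i1&i2:sll.ALU+st.MEM ; pair
t=2 i3&i4:ld.MEM+blt.BR ; pair
t=3 i5:mul.MUL ; no-port MUL/MEM
t=4 i6&i7:ld.MEM+add.ALU ; pair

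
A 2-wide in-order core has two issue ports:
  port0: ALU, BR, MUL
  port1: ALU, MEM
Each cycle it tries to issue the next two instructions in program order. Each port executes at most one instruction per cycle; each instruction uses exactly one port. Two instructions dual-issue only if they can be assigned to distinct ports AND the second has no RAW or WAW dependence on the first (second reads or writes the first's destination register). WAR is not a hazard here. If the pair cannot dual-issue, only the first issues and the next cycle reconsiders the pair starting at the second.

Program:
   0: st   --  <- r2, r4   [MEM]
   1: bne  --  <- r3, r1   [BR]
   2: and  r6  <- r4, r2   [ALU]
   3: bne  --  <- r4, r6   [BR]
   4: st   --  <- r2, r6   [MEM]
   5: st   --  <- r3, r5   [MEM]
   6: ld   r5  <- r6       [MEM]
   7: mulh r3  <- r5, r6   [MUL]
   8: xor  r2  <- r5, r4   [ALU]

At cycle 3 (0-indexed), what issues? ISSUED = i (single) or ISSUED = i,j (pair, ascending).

0. st/bne @i0+i1  | 2-wide
1. and @i2  | RAW r6
2. bne/st @i3+i4  | 2-wide
3. st @i5  | no-port MEM/MEM
4. ld @i6  | RAW r5
5. mulh/xor @i7+i8  | 2-wide

ISSUED = 5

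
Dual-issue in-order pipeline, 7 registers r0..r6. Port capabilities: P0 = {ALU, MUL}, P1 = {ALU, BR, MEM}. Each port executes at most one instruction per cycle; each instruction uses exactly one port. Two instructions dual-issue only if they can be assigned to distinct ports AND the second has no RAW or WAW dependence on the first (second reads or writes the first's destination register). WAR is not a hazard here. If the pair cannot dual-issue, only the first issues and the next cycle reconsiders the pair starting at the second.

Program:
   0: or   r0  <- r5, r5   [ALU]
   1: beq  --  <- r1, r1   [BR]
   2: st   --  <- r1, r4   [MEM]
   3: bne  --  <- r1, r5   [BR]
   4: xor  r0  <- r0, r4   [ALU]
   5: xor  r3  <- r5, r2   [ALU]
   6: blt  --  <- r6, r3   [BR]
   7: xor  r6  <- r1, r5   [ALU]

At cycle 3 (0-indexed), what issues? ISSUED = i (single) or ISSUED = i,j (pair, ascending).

ISSUED = 5

  cy0 -> i0+i1 (or beq) 2-wide
  cy1 -> i2 (st) no-port MEM/BR
  cy2 -> i3+i4 (bne xor) 2-wide
  cy3 -> i5 (xor) RAW r3
  cy4 -> i6+i7 (blt xor) 2-wide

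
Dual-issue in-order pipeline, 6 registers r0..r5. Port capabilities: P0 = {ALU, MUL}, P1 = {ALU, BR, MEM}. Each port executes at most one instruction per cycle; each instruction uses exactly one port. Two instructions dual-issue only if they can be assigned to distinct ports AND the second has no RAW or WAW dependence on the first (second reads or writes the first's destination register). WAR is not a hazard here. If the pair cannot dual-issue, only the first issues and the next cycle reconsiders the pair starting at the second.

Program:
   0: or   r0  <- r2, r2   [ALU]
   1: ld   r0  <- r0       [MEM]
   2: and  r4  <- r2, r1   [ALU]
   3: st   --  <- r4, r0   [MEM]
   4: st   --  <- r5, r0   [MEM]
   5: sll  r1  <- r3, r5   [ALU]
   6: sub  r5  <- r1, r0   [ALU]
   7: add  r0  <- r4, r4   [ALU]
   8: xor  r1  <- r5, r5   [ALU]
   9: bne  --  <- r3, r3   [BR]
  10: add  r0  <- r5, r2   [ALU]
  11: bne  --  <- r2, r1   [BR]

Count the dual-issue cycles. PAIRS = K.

PAIRS = 5

[0] i0  or.ALU  -- RAW+WAW r0
[1] i1+i2  ld.MEM;and.ALU  -- pair
[2] i3  st.MEM  -- no-port MEM/MEM
[3] i4+i5  st.MEM;sll.ALU  -- pair
[4] i6+i7  sub.ALU;add.ALU  -- pair
[5] i8+i9  xor.ALU;bne.BR  -- pair
[6] i10+i11  add.ALU;bne.BR  -- pair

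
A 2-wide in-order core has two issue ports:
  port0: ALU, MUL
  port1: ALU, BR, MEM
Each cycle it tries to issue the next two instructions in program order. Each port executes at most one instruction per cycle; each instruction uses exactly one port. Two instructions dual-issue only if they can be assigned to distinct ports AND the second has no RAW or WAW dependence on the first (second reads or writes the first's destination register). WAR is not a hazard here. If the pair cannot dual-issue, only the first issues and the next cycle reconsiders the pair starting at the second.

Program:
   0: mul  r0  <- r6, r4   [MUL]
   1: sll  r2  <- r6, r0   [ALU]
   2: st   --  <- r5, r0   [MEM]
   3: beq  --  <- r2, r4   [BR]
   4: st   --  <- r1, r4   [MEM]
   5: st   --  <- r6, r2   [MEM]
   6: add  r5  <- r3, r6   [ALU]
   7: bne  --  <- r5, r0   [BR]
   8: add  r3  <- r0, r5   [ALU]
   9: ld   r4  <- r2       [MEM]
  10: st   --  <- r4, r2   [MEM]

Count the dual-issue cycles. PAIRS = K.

  cy0 -> i0 (mul.MUL) RAW r0
  cy1 -> i1+i2 (sll.ALU+st.MEM) dual
  cy2 -> i3 (beq.BR) no-port BR/MEM
  cy3 -> i4 (st.MEM) no-port MEM/MEM
  cy4 -> i5+i6 (st.MEM+add.ALU) dual
  cy5 -> i7+i8 (bne.BR+add.ALU) dual
  cy6 -> i9 (ld.MEM) no-port MEM/MEM
  cy7 -> i10 (st.MEM) tail

PAIRS = 3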